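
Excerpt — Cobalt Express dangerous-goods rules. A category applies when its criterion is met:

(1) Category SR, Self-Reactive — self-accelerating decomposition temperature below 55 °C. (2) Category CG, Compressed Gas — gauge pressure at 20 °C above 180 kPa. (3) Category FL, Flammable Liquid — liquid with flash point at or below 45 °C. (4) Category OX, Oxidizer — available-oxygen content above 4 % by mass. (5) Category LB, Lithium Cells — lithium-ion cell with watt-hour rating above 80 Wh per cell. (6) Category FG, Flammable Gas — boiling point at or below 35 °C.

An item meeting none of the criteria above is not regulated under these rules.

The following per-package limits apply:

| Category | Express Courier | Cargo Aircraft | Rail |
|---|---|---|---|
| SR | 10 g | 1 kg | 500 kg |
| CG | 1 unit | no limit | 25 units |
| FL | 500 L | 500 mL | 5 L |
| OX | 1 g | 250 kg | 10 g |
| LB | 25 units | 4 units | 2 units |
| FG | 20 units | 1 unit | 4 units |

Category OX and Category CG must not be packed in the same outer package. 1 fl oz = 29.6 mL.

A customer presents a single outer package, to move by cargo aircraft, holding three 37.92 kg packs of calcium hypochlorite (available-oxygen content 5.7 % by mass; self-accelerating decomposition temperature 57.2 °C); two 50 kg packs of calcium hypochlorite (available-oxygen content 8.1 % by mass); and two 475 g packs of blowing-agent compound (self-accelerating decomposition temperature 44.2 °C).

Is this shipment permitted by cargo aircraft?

With available-oxygen content 5.7 % by mass (> 4 % by mass), the calcium hypochlorite falls in Category OX.
Calcium hypochlorite: available-oxygen content 8.1 % by mass > 4 % by mass → Category OX (Oxidizer).
The blowing-agent compound has self-accelerating decomposition temperature 44.2 °C, which is < 55 °C, so it is Category SR (Self-Reactive).
Total Category OX: (three 37.92 kg packs = 113.76 kg) + (two 50 kg packs = 100 kg) = 213.76 kg.
213.76 kg is within the cargo aircraft limit of 250 kg for Category OX.
Category SR quantity: two 475 g packs = 950 g.
950 g ≤ 1 kg (cargo aircraft limit, Category SR) — within limit.
The segregation rule (Category OX with Category CG) does not apply to Category OX with Category SR.
Every hazard category is within its cargo aircraft limit and no segregation rule is violated.

Yes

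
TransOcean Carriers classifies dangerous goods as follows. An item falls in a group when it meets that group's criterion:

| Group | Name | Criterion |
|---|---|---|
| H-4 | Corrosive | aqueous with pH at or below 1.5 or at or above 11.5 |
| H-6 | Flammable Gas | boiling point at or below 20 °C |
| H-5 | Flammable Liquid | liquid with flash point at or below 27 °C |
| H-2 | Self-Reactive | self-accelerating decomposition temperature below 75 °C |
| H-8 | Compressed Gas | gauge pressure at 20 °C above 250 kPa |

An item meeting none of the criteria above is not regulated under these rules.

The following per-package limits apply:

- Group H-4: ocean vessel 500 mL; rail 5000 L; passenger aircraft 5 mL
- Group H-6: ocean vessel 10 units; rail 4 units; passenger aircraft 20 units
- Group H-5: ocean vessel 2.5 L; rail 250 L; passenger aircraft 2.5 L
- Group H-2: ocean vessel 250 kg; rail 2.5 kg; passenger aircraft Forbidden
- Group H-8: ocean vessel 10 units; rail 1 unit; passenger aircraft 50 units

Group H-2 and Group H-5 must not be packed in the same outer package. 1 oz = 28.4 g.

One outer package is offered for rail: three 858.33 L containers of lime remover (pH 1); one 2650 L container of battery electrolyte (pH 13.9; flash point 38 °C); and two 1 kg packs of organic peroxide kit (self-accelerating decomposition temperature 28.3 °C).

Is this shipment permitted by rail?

With pH 1 (≤ 1.5), the lime remover falls in Group H-4.
Battery electrolyte: pH 13.9 ≥ 11.5 → Group H-4 (Corrosive).
With self-accelerating decomposition temperature 28.3 °C (< 75 °C), the organic peroxide kit falls in Group H-2.
Group H-4 net quantity: (three 858.33 L containers = 2574.99 L) + 2650 L = 5224.99 L.
5224.99 L exceeds the rail limit of 5000 L for Group H-4.
Group H-2 quantity: two 1 kg packs = 2 kg.
2 kg is within the rail limit of 2.5 kg for Group H-2.
The segregation rule (Group H-2 with Group H-5) does not apply to Group H-4 with Group H-2.

No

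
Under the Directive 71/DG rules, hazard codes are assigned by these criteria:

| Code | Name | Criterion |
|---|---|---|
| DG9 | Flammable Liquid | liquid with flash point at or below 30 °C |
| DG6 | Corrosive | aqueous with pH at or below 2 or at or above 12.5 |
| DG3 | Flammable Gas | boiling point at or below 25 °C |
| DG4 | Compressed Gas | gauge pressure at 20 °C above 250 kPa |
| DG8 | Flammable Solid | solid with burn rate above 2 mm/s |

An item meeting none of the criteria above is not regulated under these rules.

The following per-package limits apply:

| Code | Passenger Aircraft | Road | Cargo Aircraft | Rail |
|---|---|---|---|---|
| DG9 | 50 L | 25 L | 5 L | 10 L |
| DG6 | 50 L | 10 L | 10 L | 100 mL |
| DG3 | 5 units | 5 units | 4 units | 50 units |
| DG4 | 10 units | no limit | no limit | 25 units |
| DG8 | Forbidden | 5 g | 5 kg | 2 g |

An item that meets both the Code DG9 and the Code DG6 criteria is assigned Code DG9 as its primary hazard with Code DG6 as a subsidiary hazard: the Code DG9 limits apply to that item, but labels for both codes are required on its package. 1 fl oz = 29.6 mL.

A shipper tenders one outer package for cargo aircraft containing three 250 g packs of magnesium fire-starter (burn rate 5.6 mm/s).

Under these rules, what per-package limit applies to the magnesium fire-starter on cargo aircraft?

5 kg

Magnesium fire-starter: burn rate 5.6 mm/s > 2 mm/s → Code DG8 (Flammable Solid).
The cargo aircraft limit for Code DG8 is 5 kg.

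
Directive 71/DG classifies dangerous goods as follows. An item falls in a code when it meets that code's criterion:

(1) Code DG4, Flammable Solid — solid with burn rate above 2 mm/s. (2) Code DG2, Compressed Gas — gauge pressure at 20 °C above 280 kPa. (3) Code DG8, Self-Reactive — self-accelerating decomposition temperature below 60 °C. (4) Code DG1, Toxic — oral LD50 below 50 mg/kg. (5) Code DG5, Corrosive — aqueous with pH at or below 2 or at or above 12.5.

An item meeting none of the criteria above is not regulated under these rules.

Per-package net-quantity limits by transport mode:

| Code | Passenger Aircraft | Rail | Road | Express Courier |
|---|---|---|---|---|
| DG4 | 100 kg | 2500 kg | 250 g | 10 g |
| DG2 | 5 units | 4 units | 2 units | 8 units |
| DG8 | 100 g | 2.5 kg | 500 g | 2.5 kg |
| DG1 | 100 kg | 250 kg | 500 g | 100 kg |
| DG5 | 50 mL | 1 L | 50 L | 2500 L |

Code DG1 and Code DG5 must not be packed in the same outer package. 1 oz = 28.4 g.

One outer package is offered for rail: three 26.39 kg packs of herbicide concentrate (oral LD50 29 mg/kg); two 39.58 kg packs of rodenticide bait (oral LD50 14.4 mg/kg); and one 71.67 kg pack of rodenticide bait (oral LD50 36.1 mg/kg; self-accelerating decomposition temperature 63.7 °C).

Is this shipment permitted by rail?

Yes

The herbicide concentrate has oral LD50 29 mg/kg, which is < 50 mg/kg, so it is Code DG1 (Toxic).
Rodenticide bait: oral LD50 14.4 mg/kg < 50 mg/kg → Code DG1 (Toxic).
The rodenticide bait has oral LD50 36.1 mg/kg, which is < 50 mg/kg, so it is Code DG1 (Toxic).
Total Code DG1: (three 26.39 kg packs = 79.17 kg) + (two 39.58 kg packs = 79.16 kg) + 71.67 kg = 230 kg.
230 kg is within the rail limit of 250 kg for Code DG1.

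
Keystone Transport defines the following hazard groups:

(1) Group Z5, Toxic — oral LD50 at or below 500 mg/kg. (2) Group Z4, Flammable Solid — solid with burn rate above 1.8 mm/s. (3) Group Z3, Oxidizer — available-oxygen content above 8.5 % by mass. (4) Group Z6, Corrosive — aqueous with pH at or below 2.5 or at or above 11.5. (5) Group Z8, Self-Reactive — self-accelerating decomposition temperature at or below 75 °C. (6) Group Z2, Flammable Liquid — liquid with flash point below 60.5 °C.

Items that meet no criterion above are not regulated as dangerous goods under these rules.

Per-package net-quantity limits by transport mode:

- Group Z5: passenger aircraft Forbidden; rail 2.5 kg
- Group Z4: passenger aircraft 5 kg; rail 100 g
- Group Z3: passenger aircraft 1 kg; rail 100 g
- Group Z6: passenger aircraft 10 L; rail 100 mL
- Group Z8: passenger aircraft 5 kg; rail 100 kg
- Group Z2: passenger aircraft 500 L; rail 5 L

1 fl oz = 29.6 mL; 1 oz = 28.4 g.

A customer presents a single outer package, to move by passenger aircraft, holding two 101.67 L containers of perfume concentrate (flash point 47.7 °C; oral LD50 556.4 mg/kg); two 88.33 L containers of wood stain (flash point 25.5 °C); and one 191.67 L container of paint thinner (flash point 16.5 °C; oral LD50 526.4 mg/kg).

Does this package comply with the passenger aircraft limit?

No

With flash point 47.7 °C (< 60.5 °C), the perfume concentrate falls in Group Z2.
Flash point 25.5 °C meets the Group Z2 criterion (Flammable Liquid), so the wood stain is Group Z2.
With flash point 16.5 °C (< 60.5 °C), the paint thinner falls in Group Z2.
Total Group Z2: (two 101.67 L containers = 203.34 L) + (two 88.33 L containers = 176.66 L) + 191.67 L = 571.67 L.
That exceeds the Group Z2 passenger aircraft limit of 500 L.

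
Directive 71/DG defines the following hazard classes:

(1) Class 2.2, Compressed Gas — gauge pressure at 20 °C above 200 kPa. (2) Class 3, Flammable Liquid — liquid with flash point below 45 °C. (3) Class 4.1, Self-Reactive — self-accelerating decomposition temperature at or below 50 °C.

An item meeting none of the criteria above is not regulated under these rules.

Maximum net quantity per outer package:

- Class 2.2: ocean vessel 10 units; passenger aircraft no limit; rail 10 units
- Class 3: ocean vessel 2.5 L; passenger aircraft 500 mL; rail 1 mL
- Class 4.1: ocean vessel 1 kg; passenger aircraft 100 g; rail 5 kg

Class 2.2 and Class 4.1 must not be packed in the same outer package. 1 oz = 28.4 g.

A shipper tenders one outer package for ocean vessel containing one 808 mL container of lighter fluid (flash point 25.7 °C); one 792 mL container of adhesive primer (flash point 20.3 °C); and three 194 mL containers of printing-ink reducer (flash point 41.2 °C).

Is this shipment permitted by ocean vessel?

Yes

The lighter fluid has flash point 25.7 °C, which is < 45 °C, so it is Class 3 (Flammable Liquid).
Adhesive primer: flash point 20.3 °C < 45 °C → Class 3 (Flammable Liquid).
The printing-ink reducer has flash point 41.2 °C, which is < 45 °C, so it is Class 3 (Flammable Liquid).
Total Class 3: 808 mL + 792 mL + (three 194 mL containers = 582 mL) = 2.182 L.
That is within the Class 3 ocean vessel limit of 2.5 L.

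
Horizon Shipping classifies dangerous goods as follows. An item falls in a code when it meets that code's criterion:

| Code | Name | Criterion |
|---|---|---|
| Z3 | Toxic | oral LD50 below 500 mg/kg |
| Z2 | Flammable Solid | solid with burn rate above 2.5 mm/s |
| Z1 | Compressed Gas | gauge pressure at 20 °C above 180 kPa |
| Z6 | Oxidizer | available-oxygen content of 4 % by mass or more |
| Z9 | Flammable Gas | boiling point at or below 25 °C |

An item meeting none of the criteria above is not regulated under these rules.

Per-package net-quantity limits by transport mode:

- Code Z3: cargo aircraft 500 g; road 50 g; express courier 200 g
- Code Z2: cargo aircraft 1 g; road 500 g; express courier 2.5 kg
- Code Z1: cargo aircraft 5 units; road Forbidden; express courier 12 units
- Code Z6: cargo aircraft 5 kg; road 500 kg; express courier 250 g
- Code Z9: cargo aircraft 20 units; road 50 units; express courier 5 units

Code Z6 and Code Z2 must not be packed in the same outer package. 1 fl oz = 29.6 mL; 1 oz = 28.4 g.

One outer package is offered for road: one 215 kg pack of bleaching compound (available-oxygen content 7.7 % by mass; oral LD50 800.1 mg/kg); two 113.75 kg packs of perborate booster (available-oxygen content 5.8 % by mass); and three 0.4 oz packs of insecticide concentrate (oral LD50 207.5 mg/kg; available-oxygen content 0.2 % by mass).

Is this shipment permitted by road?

The bleaching compound has available-oxygen content 7.7 % by mass, which is ≥ 4 % by mass, so it is Code Z6 (Oxidizer).
With available-oxygen content 5.8 % by mass (≥ 4 % by mass), the perborate booster falls in Code Z6.
The insecticide concentrate has oral LD50 207.5 mg/kg, which is < 500 mg/kg, so it is Code Z3 (Toxic).
Code Z6 net quantity: 215 kg + (two 113.75 kg packs = 227.5 kg) = 442.5 kg.
442.5 kg is within the road limit of 500 kg for Code Z6.
Code Z3 quantity: three 0.4 oz packs = 34.08 g.
34.08 g ≤ 50 g (road limit, Code Z3) — within limit.
The segregation rule (Code Z6 with Code Z2) does not apply to Code Z6 with Code Z3.
Every hazard code is within its road limit and no segregation rule is violated.

Yes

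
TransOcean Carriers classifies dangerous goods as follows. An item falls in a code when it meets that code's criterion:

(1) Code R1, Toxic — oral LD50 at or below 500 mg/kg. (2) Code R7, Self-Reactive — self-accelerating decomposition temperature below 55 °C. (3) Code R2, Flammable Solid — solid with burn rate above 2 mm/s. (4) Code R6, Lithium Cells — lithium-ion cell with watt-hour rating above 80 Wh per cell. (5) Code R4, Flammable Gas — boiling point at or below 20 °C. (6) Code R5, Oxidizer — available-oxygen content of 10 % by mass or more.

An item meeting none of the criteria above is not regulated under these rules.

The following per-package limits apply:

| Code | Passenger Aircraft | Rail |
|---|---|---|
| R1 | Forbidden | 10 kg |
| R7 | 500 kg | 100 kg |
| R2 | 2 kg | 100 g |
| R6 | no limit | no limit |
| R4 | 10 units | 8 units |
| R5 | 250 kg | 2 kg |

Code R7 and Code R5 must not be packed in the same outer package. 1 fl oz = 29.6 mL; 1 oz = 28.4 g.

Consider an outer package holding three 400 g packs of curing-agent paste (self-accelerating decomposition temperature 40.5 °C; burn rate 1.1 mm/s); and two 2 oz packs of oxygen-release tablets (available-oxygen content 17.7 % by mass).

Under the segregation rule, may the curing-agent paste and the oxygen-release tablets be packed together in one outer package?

Curing-agent paste: self-accelerating decomposition temperature 40.5 °C < 55 °C → Code R7 (Self-Reactive).
Oxygen-release tablets: available-oxygen content 17.7 % by mass ≥ 10 % by mass → Code R5 (Oxidizer).
Code R7 and Code R5 may not share an outer package.

No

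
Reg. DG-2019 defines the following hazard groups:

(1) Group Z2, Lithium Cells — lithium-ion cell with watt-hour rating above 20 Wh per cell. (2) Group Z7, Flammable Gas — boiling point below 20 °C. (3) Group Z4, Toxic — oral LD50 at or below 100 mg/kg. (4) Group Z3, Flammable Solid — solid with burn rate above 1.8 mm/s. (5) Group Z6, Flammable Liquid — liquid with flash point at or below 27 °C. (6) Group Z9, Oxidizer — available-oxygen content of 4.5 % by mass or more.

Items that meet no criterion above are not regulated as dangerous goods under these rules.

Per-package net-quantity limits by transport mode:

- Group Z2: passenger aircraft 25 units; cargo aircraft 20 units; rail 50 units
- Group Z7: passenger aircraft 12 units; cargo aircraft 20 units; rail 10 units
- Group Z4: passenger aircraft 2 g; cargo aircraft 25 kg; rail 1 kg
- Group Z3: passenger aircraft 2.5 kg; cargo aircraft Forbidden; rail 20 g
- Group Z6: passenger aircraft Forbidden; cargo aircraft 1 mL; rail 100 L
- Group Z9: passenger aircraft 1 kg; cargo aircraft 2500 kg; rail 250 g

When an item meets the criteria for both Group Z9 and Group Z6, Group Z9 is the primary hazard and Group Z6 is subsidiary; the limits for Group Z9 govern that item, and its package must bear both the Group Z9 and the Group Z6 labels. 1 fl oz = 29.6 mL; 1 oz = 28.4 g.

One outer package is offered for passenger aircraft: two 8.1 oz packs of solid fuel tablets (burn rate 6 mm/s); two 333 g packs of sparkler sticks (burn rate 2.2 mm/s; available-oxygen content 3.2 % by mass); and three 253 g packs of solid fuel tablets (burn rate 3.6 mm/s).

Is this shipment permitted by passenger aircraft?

With burn rate 6 mm/s (> 1.8 mm/s), the solid fuel tablets fall in Group Z3.
The sparkler sticks have burn rate 2.2 mm/s, which is > 1.8 mm/s, so they are Group Z3 (Flammable Solid).
The solid fuel tablets have burn rate 3.6 mm/s, which is > 1.8 mm/s, so they are Group Z3 (Flammable Solid).
Group Z3 net quantity: (two 8.1 oz packs = 460.08 g) + (two 333 g packs = 666 g) + (three 253 g packs = 759 g) = 1885.08 g.
1885.08 g is within the passenger aircraft limit of 2.5 kg for Group Z3.

Yes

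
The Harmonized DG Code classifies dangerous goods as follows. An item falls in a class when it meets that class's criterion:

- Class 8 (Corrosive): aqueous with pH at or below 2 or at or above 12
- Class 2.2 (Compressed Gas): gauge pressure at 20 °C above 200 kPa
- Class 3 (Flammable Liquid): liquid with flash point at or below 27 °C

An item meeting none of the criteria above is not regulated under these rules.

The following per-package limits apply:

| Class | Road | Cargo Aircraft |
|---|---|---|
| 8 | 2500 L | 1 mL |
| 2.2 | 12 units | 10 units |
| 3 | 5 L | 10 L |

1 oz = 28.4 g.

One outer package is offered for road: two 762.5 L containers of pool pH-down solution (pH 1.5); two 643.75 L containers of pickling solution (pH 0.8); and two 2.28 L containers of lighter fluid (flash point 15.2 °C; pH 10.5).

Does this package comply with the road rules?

No

The pool pH-down solution has pH 1.5, which is ≤ 2, so it is Class 8 (Corrosive).
Pickling solution: pH 0.8 ≤ 2 → Class 8 (Corrosive).
Lighter fluid: flash point 15.2 °C ≤ 27 °C → Class 3 (Flammable Liquid).
Total Class 8: (two 762.5 L containers = 1525 L) + (two 643.75 L containers = 1287.5 L) = 2812.5 L.
2812.5 L exceeds the road limit of 2500 L for Class 8.
Class 3 quantity: two 2.28 L containers = 4.56 L.
That is within the Class 3 road limit of 5 L.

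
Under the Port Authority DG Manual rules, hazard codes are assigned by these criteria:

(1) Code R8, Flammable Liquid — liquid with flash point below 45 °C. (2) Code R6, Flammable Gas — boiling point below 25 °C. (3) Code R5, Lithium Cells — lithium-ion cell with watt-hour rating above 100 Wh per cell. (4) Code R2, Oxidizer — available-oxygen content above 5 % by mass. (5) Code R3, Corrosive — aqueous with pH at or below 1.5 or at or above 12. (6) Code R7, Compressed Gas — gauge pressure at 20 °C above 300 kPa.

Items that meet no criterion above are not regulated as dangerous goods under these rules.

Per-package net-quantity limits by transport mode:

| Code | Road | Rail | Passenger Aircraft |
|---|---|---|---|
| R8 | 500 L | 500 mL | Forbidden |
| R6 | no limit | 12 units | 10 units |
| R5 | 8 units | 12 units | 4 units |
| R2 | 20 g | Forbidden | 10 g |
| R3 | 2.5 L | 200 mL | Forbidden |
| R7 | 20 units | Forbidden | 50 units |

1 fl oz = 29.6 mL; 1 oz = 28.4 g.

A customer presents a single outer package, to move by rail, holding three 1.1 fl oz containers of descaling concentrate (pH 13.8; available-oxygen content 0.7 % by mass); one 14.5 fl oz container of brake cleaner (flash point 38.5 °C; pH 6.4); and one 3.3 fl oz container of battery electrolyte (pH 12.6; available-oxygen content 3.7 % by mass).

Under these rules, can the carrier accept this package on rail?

Yes

Descaling concentrate: pH 13.8 ≥ 12 → Code R3 (Corrosive).
Brake cleaner: flash point 38.5 °C < 45 °C → Code R8 (Flammable Liquid).
The battery electrolyte has pH 12.6, which is ≥ 12, so it is Code R3 (Corrosive).
Code R3 net quantity: (three 1.1 fl oz containers = 97.68 mL) + (one 3.3 fl oz container = 97.68 mL) = 195.36 mL.
195.36 mL ≤ 200 mL (rail limit, Code R3) — within limit.
Code R8 quantity: one 14.5 fl oz container = 429.2 mL.
429.2 mL ≤ 500 mL (rail limit, Code R8) — within limit.
Every hazard code is within its rail limit and no segregation rule is violated.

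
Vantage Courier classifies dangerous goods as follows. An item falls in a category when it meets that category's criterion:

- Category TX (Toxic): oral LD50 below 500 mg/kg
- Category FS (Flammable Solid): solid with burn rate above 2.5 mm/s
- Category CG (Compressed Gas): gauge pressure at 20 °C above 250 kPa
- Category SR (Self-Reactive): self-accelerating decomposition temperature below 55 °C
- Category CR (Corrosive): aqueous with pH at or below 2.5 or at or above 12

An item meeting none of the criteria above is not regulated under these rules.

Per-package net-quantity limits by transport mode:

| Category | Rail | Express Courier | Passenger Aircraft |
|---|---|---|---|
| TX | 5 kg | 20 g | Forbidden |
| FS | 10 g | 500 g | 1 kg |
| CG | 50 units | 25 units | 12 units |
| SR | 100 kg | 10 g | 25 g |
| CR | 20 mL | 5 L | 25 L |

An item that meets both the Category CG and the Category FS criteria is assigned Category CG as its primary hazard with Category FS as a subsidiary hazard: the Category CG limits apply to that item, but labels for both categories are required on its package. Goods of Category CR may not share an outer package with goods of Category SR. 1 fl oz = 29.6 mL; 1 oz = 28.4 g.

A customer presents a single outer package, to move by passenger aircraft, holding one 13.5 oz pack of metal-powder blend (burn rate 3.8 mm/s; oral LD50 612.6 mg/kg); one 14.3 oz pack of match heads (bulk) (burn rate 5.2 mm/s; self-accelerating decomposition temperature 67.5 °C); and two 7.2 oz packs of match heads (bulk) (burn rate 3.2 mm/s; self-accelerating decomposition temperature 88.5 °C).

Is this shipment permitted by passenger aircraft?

No

Burn rate 3.8 mm/s meets the Category FS criterion (Flammable Solid), so the metal-powder blend is Category FS.
Burn rate 5.2 mm/s meets the Category FS criterion (Flammable Solid), so the match heads (bulk) are Category FS.
Match heads (bulk): burn rate 3.2 mm/s > 2.5 mm/s → Category FS (Flammable Solid).
Total Category FS: (one 13.5 oz pack = 383.4 g) + (one 14.3 oz pack = 406.12 g) + (two 7.2 oz packs = 408.96 g) = 1198.48 g.
1198.48 g exceeds the passenger aircraft limit of 1 kg for Category FS.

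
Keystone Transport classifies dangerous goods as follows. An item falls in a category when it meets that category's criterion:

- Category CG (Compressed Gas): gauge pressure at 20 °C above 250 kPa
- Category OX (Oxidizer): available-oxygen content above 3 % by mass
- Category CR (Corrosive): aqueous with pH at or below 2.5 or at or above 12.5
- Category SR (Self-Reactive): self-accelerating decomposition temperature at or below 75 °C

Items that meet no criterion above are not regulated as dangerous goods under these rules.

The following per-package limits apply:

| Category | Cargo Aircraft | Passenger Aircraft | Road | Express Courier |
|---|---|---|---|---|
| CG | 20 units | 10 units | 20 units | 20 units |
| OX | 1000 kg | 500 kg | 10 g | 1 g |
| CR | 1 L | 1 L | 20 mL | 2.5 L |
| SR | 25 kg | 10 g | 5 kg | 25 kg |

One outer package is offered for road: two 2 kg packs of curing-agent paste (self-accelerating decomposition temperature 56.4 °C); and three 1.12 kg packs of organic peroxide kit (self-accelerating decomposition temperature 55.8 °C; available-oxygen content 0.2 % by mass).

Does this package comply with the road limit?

The curing-agent paste has self-accelerating decomposition temperature 56.4 °C, which is ≤ 75 °C, so it is Category SR (Self-Reactive).
The organic peroxide kit has self-accelerating decomposition temperature 55.8 °C, which is ≤ 75 °C, so it is Category SR (Self-Reactive).
Category SR net quantity: (two 2 kg packs = 4 kg) + (three 1.12 kg packs = 3.36 kg) = 7.36 kg.
7.36 kg exceeds the road limit of 5 kg for Category SR.

No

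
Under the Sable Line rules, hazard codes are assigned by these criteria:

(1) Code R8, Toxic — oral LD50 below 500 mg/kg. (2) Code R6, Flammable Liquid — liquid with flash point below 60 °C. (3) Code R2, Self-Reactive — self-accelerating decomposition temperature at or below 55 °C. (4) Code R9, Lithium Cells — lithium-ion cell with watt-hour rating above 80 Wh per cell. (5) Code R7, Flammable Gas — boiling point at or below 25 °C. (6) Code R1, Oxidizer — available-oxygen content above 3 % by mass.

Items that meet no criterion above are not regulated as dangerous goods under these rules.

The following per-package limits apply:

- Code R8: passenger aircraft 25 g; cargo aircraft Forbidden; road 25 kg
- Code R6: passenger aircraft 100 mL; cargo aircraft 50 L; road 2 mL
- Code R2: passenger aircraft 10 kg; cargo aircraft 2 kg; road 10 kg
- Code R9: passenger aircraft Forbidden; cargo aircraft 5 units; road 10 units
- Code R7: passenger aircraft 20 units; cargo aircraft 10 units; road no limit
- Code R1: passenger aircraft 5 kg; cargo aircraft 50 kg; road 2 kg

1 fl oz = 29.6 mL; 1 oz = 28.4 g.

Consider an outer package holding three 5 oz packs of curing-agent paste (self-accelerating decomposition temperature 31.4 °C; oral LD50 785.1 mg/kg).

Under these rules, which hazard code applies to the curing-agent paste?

Code R2

The curing-agent paste has self-accelerating decomposition temperature 31.4 °C, which is ≤ 55 °C, so it is Code R2 (Self-Reactive).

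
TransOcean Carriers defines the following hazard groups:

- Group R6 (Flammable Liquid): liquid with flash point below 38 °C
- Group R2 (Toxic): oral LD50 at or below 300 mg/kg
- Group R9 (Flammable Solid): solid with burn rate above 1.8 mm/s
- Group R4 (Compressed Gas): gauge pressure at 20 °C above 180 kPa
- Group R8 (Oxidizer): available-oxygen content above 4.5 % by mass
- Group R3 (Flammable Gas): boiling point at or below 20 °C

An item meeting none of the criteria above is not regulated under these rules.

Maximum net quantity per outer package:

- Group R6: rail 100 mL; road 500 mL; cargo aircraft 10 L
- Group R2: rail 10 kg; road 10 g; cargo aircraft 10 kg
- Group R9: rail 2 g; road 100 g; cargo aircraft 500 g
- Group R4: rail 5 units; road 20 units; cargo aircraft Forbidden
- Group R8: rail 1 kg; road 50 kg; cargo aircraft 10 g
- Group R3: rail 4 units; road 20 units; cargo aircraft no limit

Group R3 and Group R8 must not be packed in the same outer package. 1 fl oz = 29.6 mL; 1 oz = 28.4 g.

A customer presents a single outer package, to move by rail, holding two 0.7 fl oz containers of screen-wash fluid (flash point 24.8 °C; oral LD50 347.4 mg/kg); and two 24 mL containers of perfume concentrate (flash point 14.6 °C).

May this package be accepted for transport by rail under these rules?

Yes

Screen-wash fluid: flash point 24.8 °C < 38 °C → Group R6 (Flammable Liquid).
The perfume concentrate has flash point 14.6 °C, which is < 38 °C, so it is Group R6 (Flammable Liquid).
Group R6 net quantity: (two 0.7 fl oz containers = 41.44 mL) + (two 24 mL containers = 48 mL) = 89.44 mL.
89.44 mL ≤ 100 mL (rail limit, Group R6) — within limit.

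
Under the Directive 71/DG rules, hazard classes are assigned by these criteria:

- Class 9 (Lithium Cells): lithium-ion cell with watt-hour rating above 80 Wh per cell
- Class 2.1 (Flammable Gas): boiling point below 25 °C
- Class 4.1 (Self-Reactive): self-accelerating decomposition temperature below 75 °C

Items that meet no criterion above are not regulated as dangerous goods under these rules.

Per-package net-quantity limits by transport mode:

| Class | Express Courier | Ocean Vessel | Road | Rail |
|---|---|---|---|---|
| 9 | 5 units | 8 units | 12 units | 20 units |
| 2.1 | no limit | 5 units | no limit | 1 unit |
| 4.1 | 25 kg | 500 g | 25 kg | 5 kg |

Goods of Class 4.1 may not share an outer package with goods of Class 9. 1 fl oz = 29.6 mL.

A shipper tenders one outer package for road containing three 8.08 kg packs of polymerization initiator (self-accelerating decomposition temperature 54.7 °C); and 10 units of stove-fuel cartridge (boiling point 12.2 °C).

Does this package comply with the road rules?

Yes

With self-accelerating decomposition temperature 54.7 °C (< 75 °C), the polymerization initiator falls in Class 4.1.
With boiling point 12.2 °C (< 25 °C), the stove-fuel cartridge falls in Class 2.1.
Class 4.1 quantity: three 8.08 kg packs = 24.24 kg.
24.24 kg ≤ 25 kg (road limit, Class 4.1) — within limit.
Class 2.1 quantity: 10 units.
Class 2.1 has no per-package limit by road.
The segregation rule (Class 4.1 with Class 9) does not apply to Class 4.1 with Class 2.1.
Every hazard class is within its road limit and no segregation rule is violated.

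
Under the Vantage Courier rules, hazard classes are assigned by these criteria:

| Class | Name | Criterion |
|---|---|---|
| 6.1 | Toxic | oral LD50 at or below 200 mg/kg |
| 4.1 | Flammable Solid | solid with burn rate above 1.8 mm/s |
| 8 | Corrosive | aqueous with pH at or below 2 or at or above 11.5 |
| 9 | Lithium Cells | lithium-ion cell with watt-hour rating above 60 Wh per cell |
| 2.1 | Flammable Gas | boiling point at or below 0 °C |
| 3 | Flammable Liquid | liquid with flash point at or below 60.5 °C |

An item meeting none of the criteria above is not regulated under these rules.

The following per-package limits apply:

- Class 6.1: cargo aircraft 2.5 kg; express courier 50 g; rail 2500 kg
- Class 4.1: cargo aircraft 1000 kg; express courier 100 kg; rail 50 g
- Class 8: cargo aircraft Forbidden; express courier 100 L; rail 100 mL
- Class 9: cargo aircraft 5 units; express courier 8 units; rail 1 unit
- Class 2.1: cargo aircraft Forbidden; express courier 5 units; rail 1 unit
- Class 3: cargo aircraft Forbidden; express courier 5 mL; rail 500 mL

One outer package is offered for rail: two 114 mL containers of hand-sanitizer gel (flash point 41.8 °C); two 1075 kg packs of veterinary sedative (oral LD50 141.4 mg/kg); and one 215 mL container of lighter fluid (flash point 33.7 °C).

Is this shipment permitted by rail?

Flash point 41.8 °C meets the Class 3 criterion (Flammable Liquid), so the hand-sanitizer gel is Class 3.
With oral LD50 141.4 mg/kg (≤ 200 mg/kg), the veterinary sedative falls in Class 6.1.
With flash point 33.7 °C (≤ 60.5 °C), the lighter fluid falls in Class 3.
Class 3 net quantity: (two 114 mL containers = 228 mL) + 215 mL = 443 mL.
That is within the Class 3 rail limit of 500 mL.
Class 6.1 quantity: two 1075 kg packs = 2150 kg.
2150 kg is within the rail limit of 2500 kg for Class 6.1.
Every hazard class is within its rail limit and no segregation rule is violated.

Yes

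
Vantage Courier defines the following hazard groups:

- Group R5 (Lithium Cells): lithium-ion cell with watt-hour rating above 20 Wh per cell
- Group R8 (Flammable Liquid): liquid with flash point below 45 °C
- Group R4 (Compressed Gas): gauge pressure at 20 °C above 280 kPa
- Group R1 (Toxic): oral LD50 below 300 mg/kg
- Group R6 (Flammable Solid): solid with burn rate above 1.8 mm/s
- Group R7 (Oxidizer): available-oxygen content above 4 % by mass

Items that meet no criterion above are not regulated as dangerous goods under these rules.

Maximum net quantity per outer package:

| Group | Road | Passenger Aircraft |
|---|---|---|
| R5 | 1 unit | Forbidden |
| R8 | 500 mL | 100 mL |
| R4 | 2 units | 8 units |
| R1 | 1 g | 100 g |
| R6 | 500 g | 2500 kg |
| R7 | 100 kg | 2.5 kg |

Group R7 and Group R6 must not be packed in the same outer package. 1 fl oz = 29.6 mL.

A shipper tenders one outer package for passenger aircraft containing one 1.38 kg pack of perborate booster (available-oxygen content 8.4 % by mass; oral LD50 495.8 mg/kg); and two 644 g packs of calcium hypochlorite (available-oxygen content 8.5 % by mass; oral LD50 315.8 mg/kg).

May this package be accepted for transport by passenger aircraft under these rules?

With available-oxygen content 8.4 % by mass (> 4 % by mass), the perborate booster falls in Group R7.
Calcium hypochlorite: available-oxygen content 8.5 % by mass > 4 % by mass → Group R7 (Oxidizer).
Total Group R7: 1.38 kg + (two 644 g packs = 1.288 kg) = 2.668 kg.
2.668 kg exceeds the passenger aircraft limit of 2.5 kg for Group R7.

No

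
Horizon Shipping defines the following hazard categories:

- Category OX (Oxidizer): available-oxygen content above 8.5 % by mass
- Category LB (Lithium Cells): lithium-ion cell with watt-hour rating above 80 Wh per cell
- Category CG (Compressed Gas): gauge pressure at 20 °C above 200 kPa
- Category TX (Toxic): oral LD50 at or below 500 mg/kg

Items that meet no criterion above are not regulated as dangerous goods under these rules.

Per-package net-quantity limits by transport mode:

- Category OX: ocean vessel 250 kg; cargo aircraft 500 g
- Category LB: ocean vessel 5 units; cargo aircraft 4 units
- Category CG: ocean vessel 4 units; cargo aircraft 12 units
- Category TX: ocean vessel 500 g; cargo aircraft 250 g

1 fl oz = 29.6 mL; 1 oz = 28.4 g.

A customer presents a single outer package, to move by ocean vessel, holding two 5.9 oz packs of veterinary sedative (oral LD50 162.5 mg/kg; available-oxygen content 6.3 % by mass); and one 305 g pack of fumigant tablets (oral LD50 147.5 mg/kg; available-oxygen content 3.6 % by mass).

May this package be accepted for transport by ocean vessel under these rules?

No

With oral LD50 162.5 mg/kg (≤ 500 mg/kg), the veterinary sedative falls in Category TX.
With oral LD50 147.5 mg/kg (≤ 500 mg/kg), the fumigant tablets fall in Category TX.
Category TX net quantity: (two 5.9 oz packs = 335.12 g) + 305 g = 640.12 g.
That exceeds the Category TX ocean vessel limit of 500 g.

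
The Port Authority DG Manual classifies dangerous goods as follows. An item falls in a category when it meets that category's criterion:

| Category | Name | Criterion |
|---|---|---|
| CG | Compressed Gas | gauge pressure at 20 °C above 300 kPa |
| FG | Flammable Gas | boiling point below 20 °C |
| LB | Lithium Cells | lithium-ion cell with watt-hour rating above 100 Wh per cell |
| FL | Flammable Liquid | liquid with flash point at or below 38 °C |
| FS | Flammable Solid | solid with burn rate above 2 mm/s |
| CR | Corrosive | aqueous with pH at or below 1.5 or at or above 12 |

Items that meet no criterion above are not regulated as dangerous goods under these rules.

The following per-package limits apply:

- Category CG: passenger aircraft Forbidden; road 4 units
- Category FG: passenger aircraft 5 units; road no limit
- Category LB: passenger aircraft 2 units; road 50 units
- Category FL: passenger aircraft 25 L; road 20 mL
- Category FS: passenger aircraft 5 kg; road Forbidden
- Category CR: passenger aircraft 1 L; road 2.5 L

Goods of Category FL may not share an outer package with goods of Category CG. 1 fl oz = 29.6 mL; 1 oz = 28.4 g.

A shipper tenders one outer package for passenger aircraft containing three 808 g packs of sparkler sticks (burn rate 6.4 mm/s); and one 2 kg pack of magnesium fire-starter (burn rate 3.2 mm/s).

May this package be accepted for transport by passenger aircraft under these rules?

Yes

Burn rate 6.4 mm/s meets the Category FS criterion (Flammable Solid), so the sparkler sticks are Category FS.
Burn rate 3.2 mm/s meets the Category FS criterion (Flammable Solid), so the magnesium fire-starter is Category FS.
Total Category FS: (three 808 g packs = 2.424 kg) + 2 kg = 4.424 kg.
4.424 kg is within the passenger aircraft limit of 5 kg for Category FS.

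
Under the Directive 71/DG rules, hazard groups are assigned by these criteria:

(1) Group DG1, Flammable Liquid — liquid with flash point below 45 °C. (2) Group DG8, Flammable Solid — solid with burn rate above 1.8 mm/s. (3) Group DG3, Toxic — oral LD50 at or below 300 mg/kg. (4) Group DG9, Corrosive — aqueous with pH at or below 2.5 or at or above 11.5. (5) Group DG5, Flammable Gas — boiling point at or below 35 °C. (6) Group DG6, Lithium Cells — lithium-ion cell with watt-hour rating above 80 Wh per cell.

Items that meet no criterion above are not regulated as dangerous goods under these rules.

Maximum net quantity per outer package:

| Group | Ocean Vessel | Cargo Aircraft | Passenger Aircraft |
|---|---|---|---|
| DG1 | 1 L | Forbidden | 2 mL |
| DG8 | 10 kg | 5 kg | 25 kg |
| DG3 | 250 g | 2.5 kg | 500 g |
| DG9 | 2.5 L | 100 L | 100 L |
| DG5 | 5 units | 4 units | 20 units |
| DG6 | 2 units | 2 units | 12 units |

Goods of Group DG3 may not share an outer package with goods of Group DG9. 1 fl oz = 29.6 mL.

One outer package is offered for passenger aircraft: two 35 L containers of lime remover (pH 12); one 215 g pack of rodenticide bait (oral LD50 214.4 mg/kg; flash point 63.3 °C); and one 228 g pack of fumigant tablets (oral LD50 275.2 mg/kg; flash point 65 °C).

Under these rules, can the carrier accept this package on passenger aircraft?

The lime remover has pH 12, which is ≥ 11.5, so it is Group DG9 (Corrosive).
The rodenticide bait has oral LD50 214.4 mg/kg, which is ≤ 300 mg/kg, so it is Group DG3 (Toxic).
Fumigant tablets: oral LD50 275.2 mg/kg ≤ 300 mg/kg → Group DG3 (Toxic).
Group DG3 net quantity: 215 g + 228 g = 443 g.
443 g ≤ 500 g (passenger aircraft limit, Group DG3) — within limit.
Group DG9 quantity: two 35 L containers = 70 L.
70 L ≤ 100 L (passenger aircraft limit, Group DG9) — within limit.
Group DG3 and Group DG9 may not share an outer package.

No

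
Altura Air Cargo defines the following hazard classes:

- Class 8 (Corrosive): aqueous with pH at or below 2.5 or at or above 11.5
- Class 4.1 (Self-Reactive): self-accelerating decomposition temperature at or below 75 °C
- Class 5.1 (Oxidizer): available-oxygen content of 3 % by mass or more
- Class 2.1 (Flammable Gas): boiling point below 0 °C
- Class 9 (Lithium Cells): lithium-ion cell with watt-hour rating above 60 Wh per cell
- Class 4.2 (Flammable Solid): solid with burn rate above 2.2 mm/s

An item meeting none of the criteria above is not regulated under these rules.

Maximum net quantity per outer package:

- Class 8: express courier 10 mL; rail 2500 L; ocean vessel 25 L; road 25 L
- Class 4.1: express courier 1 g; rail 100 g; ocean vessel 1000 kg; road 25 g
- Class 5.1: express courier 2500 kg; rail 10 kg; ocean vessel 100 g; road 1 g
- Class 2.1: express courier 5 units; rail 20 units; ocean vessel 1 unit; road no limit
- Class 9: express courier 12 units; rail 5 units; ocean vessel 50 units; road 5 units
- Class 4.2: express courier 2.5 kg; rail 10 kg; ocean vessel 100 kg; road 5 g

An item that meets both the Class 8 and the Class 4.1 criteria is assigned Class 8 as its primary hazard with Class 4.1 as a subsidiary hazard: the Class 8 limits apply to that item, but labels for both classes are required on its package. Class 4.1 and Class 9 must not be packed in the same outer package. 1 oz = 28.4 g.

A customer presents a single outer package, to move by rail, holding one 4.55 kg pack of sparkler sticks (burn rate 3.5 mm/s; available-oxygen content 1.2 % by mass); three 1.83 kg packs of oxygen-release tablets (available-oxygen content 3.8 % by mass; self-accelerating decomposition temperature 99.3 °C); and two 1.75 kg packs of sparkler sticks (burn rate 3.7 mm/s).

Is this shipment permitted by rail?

Yes

Sparkler sticks: burn rate 3.5 mm/s > 2.2 mm/s → Class 4.2 (Flammable Solid).
Oxygen-release tablets: available-oxygen content 3.8 % by mass ≥ 3 % by mass → Class 5.1 (Oxidizer).
Burn rate 3.7 mm/s meets the Class 4.2 criterion (Flammable Solid), so the sparkler sticks are Class 4.2.
Class 4.2 net quantity: 4.55 kg + (two 1.75 kg packs = 3.5 kg) = 8.05 kg.
8.05 kg is within the rail limit of 10 kg for Class 4.2.
Class 5.1 quantity: three 1.83 kg packs = 5.49 kg.
5.49 kg is within the rail limit of 10 kg for Class 5.1.
The segregation rule (Class 4.1 with Class 9) does not apply to Class 4.2 with Class 5.1.
Every hazard class is within its rail limit and no segregation rule is violated.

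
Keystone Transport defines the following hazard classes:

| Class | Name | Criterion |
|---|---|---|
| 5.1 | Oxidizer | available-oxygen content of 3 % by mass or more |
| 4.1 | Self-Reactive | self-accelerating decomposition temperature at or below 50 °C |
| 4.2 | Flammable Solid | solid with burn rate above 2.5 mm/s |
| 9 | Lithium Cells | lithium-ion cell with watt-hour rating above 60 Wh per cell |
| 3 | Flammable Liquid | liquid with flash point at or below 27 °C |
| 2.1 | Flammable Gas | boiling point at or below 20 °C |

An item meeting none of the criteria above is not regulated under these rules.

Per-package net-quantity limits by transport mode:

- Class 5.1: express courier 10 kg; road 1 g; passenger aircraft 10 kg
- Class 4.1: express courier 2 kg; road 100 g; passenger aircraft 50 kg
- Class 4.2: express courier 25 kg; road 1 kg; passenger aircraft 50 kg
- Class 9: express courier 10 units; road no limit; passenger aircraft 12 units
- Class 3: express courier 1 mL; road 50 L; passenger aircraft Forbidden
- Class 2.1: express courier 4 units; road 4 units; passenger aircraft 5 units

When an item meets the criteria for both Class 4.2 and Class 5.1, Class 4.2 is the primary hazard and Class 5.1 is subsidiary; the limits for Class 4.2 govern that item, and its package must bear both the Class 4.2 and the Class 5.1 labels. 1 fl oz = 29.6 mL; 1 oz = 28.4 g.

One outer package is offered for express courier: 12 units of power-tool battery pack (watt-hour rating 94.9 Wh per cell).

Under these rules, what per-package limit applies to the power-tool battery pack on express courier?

With watt-hour rating 94.9 Wh per cell (> 60 Wh per cell), the power-tool battery pack falls in Class 9.
The express courier limit for Class 9 is 10 units.

10 units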